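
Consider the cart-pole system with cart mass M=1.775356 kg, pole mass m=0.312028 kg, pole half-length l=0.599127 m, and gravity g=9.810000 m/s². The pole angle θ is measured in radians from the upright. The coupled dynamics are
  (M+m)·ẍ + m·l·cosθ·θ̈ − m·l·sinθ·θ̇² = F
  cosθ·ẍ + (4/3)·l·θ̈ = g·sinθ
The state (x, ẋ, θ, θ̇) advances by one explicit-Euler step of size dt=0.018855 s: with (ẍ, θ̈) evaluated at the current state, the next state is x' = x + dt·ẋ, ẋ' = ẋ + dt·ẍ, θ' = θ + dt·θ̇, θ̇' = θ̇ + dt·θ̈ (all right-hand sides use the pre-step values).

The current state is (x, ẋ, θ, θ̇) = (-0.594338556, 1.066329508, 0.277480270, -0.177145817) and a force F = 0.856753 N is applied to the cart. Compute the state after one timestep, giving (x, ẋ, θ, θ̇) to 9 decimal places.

sinθ=0.273933174, cosθ=0.961748728
temp = (F + m·l·θ̇²·sinθ)/(M+m) = (0.856753 + 0.001607011)/2.087384 = 0.411213275
θ̈ = (g·sinθ − cosθ·temp)/(l·(4/3 − m·cos²θ/(M+m))) = 3.200850946
ẍ = temp − m·l·θ̈·cosθ/(M+m) = 0.135513012
Euler: x'=-0.594338556+0.018855·1.066329508=-0.574232913, ẋ'=1.066329508+0.018855·0.135513012=1.068884606
       θ'=0.277480270+0.018855·-0.177145817=0.274140186, θ̇'=-0.177145817+0.018855·3.200850946=-0.116793772

(-0.574232913, 1.068884606, 0.274140186, -0.116793772)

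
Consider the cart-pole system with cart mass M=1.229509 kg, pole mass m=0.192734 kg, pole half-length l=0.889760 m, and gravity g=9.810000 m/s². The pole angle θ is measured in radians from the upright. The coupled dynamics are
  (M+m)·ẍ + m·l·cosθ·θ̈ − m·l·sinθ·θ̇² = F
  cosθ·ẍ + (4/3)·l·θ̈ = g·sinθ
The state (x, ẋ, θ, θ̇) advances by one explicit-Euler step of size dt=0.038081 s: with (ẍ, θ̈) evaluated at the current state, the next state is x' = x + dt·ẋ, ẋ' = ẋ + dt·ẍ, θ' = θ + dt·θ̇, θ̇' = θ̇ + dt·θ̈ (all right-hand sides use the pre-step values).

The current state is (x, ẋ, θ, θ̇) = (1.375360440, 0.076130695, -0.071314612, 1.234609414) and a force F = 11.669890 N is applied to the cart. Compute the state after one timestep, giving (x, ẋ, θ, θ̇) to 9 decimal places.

(1.378259573, 0.426193700, -0.024299451, 0.917845374)

sinθ=-0.071254179, cosθ=0.997458191
temp = (F + m·l·θ̇²·sinθ)/(M+m) = (11.669890 + -0.018625190)/1.422243 = 8.192175887
θ̈ = (g·sinθ − cosθ·temp)/(l·(4/3 − m·cos²θ/(M+m))) = -8.318164974
ẍ = temp − m·l·θ̈·cosθ/(M+m) = 9.192589604
Euler: x'=1.375360440+0.038081·0.076130695=1.378259573, ẋ'=0.076130695+0.038081·9.192589604=0.426193700
       θ'=-0.071314612+0.038081·1.234609414=-0.024299451, θ̇'=1.234609414+0.038081·-8.318164974=0.917845374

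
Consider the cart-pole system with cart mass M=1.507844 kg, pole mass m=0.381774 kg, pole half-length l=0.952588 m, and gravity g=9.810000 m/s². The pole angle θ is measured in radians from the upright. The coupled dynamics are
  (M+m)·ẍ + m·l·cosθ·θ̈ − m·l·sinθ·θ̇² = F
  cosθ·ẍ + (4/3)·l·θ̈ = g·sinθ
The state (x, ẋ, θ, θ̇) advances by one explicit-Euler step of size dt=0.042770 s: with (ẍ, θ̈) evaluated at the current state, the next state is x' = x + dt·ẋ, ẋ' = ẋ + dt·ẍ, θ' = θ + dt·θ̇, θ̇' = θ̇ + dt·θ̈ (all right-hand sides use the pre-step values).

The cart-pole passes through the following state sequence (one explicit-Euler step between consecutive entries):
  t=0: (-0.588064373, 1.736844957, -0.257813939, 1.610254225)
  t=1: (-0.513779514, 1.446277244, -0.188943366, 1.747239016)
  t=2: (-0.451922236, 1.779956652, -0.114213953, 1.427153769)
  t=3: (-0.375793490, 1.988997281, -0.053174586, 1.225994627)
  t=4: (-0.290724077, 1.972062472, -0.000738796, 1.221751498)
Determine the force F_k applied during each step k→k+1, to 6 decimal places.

step 0→1:
  ẍ = (ẋ'−ẋ)/dt = (1.446277244−1.736844957)/0.042770 = -6.793727
  θ̈ = (θ̇'−θ̇)/dt = (1.747239016−1.610254225)/0.042770 = 3.202824
  sinθ=-0.254967, cosθ=0.966950
  F = (M+m)·ẍ + m·l·cosθ·θ̈ − m·l·sinθ·θ̇² = -12.837549 + 1.126285 − -0.240428 = -11.470836
step 1→2:
  ẍ = (ẋ'−ẋ)/dt = (1.779956652−1.446277244)/0.042770 = 7.801716
  θ̈ = (θ̇'−θ̇)/dt = (1.427153769−1.747239016)/0.042770 = -7.483873
  sinθ=-0.187821, cosθ=0.982203
  F = (M+m)·ẍ + m·l·cosθ·θ̈ − m·l·sinθ·θ̇² = 14.742264 + -2.673248 − -0.208526 = 12.277542
step 2→3:
  ẍ = (ẋ'−ẋ)/dt = (1.988997281−1.779956652)/0.042770 = 4.887553
  θ̈ = (θ̇'−θ̇)/dt = (1.225994627−1.427153769)/0.042770 = -4.703277
  sinθ=-0.113966, cosθ=0.993485
  F = (M+m)·ẍ + m·l·cosθ·θ̈ − m·l·sinθ·θ̇² = 9.235608 + -1.699312 − -0.084417 = 7.620712
step 3→4:
  ẍ = (ẋ'−ẋ)/dt = (1.972062472−1.988997281)/0.042770 = -0.395951
  θ̈ = (θ̇'−θ̇)/dt = (1.221751498−1.225994627)/0.042770 = -0.099208
  sinθ=-0.053150, cosθ=0.998587
  F = (M+m)·ẍ + m·l·cosθ·θ̈ − m·l·sinθ·θ̇² = -0.748195 + -0.036028 − -0.029053 = -0.755171

F_0 = -11.470836 N
F_1 = 12.277542 N
F_2 = 7.620712 N
F_3 = -0.755171 N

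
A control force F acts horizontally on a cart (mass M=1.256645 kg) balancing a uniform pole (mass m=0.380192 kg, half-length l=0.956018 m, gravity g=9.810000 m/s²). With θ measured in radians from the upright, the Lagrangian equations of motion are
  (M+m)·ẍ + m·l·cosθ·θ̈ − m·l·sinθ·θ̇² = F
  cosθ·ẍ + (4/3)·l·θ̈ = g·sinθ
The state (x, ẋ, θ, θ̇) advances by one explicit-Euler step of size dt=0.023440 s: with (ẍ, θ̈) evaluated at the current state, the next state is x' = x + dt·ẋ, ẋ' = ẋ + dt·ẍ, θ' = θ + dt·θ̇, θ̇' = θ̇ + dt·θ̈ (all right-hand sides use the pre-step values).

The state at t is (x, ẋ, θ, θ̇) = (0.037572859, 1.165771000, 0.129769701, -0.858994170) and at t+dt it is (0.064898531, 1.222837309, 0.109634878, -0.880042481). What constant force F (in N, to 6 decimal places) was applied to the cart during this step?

F = 3.626648 N

ẍ = (ẋ'−ẋ)/dt = (1.222837309−1.165771000)/0.023440 = 2.434569
θ̈ = (θ̇'−θ̇)/dt = (-0.880042481−-0.858994170)/0.023440 = -0.897965
sinθ=0.129406, cosθ=0.991592
F = (M+m)·ẍ + m·l·cosθ·θ̈ − m·l·sinθ·θ̇² = 3.984993 + -0.323640 − 0.034706 = 3.626648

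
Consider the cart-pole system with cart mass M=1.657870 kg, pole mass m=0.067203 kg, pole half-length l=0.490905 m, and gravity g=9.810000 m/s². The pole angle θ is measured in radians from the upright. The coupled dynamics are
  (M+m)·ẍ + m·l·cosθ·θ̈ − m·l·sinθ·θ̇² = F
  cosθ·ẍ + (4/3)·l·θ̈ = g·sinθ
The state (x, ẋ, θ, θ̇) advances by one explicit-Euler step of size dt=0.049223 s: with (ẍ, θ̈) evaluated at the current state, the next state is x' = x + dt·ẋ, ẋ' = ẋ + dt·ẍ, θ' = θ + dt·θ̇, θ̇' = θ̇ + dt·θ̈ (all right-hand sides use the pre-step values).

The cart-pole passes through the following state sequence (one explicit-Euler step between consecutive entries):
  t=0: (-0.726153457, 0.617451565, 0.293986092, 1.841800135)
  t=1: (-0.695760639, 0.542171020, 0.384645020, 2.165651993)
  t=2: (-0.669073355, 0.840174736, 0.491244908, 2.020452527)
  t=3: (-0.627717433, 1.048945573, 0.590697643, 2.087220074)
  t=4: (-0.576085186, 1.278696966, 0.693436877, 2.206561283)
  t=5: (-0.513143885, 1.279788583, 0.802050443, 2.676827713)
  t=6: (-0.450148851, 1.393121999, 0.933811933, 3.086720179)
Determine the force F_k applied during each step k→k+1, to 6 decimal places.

step 0→1:
  ẍ = (ẋ'−ẋ)/dt = (0.542171020−0.617451565)/0.049223 = -1.529377
  θ̈ = (θ̇'−θ̇)/dt = (2.165651993−1.841800135)/0.049223 = 6.579279
  sinθ=0.289770, cosθ=0.957096
  F = (M+m)·ẍ + m·l·cosθ·θ̈ − m·l·sinθ·θ̇² = -2.638288 + 0.207740 − 0.032428 = -2.462976
step 1→2:
  ẍ = (ẋ'−ẋ)/dt = (0.840174736−0.542171020)/0.049223 = 6.054156
  θ̈ = (θ̇'−θ̇)/dt = (2.020452527−2.165651993)/0.049223 = -2.949830
  sinθ=0.375230, cosθ=0.926932
  F = (M+m)·ẍ + m·l·cosθ·θ̈ − m·l·sinθ·θ̇² = 10.443861 + -0.090205 − 0.058058 = 10.295598
step 2→3:
  ẍ = (ẋ'−ẋ)/dt = (1.048945573−0.840174736)/0.049223 = 4.241327
  θ̈ = (θ̇'−θ̇)/dt = (2.087220074−2.020452527)/0.049223 = 1.356430
  sinθ=0.471724, cosθ=0.881746
  F = (M+m)·ẍ + m·l·cosθ·θ̈ − m·l·sinθ·θ̇² = 7.316599 + 0.039457 − 0.063529 = 7.292527
step 3→4:
  ẍ = (ẋ'−ẋ)/dt = (1.278696966−1.048945573)/0.049223 = 4.667562
  θ̈ = (θ̇'−θ̇)/dt = (2.206561283−2.087220074)/0.049223 = 2.424501
  sinθ=0.556941, cosθ=0.830552
  F = (M+m)·ẍ + m·l·cosθ·θ̈ − m·l·sinθ·θ̇² = 8.051885 + 0.066432 − 0.080044 = 8.038272
step 4→5:
  ẍ = (ẋ'−ẋ)/dt = (1.279788583−1.278696966)/0.049223 = 0.022177
  θ̈ = (θ̇'−θ̇)/dt = (2.676827713−2.206561283)/0.049223 = 9.553795
  sinθ=0.639184, cosθ=0.769054
  F = (M+m)·ẍ + m·l·cosθ·θ̈ − m·l·sinθ·θ̇² = 0.038257 + 0.242392 − 0.102670 = 0.177979
step 5→6:
  ẍ = (ẋ'−ẋ)/dt = (1.393121999−1.279788583)/0.049223 = 2.302448
  θ̈ = (θ̇'−θ̇)/dt = (3.086720179−2.676827713)/0.049223 = 8.327255
  sinθ=0.718783, cosθ=0.695234
  F = (M+m)·ẍ + m·l·cosθ·θ̈ − m·l·sinθ·θ̇² = 3.971892 + 0.190994 − 0.169912 = 3.992973

F_0 = -2.462976 N
F_1 = 10.295598 N
F_2 = 7.292527 N
F_3 = 8.038272 N
F_4 = 0.177979 N
F_5 = 3.992973 N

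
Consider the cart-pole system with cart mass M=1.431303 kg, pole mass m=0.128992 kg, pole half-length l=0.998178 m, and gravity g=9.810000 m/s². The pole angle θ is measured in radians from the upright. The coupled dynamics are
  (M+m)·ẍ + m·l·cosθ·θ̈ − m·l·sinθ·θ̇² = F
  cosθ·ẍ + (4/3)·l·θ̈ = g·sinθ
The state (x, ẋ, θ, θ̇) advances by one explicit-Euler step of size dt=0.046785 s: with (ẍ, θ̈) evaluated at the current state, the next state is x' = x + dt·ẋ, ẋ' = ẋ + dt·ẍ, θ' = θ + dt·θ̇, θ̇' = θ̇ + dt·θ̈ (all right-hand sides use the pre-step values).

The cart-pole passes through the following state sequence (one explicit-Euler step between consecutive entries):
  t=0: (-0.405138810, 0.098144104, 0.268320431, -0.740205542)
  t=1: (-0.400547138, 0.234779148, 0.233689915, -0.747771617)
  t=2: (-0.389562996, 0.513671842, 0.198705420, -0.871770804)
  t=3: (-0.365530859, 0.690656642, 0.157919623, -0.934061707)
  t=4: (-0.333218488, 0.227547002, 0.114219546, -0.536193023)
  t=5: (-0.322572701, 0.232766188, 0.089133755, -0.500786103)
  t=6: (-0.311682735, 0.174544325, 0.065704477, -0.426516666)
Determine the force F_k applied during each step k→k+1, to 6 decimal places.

F_0 = 4.518043 N
F_1 = 8.952508 N
F_2 = 5.715127 N
F_3 = -14.381175 N
F_4 = 0.266651 N
F_5 = -1.741007 N

step 0→1:
  ẍ = (ẋ'−ẋ)/dt = (0.234779148−0.098144104)/0.046785 = 2.920488
  θ̈ = (θ̇'−θ̇)/dt = (-0.747771617−-0.740205542)/0.046785 = -0.161720
  sinθ=0.265112, cosθ=0.964218
  F = (M+m)·ẍ + m·l·cosθ·θ̈ − m·l·sinθ·θ̇² = 4.556823 + -0.020078 − 0.018703 = 4.518043
step 1→2:
  ẍ = (ẋ'−ẋ)/dt = (0.513671842−0.234779148)/0.046785 = 5.961156
  θ̈ = (θ̇'−θ̇)/dt = (-0.871770804−-0.747771617)/0.046785 = -2.650405
  sinθ=0.231569, cosθ=0.972819
  F = (M+m)·ẍ + m·l·cosθ·θ̈ − m·l·sinθ·θ̇² = 9.301162 + -0.331982 − 0.016672 = 8.952508
step 2→3:
  ẍ = (ẋ'−ẋ)/dt = (0.690656642−0.513671842)/0.046785 = 3.782939
  θ̈ = (θ̇'−θ̇)/dt = (-0.934061707−-0.871770804)/0.046785 = -1.331429
  sinθ=0.197400, cosθ=0.980323
  F = (M+m)·ẍ + m·l·cosθ·θ̈ − m·l·sinθ·θ̇² = 5.902501 + -0.168058 − 0.019316 = 5.715127
step 3→4:
  ẍ = (ẋ'−ẋ)/dt = (0.227547002−0.690656642)/0.046785 = -9.898678
  θ̈ = (θ̇'−θ̇)/dt = (-0.536193023−-0.934061707)/0.046785 = 8.504193
  sinθ=0.157264, cosθ=0.987557
  F = (M+m)·ẍ + m·l·cosθ·θ̈ − m·l·sinθ·θ̇² = -15.444857 + 1.081349 − 0.017667 = -14.381175
step 4→5:
  ẍ = (ẋ'−ẋ)/dt = (0.232766188−0.227547002)/0.046785 = 0.111557
  θ̈ = (θ̇'−θ̇)/dt = (-0.500786103−-0.536193023)/0.046785 = 0.756801
  sinθ=0.113971, cosθ=0.993484
  F = (M+m)·ẍ + m·l·cosθ·θ̈ − m·l·sinθ·θ̇² = 0.174062 + 0.096808 − 0.004219 = 0.266651
step 5→6:
  ẍ = (ẋ'−ẋ)/dt = (0.174544325−0.232766188)/0.046785 = -1.244456
  θ̈ = (θ̇'−θ̇)/dt = (-0.426516666−-0.500786103)/0.046785 = 1.587463
  sinθ=0.089016, cosθ=0.996030
  F = (M+m)·ẍ + m·l·cosθ·θ̈ − m·l·sinθ·θ̇² = -1.941718 + 0.203585 − 0.002874 = -1.741007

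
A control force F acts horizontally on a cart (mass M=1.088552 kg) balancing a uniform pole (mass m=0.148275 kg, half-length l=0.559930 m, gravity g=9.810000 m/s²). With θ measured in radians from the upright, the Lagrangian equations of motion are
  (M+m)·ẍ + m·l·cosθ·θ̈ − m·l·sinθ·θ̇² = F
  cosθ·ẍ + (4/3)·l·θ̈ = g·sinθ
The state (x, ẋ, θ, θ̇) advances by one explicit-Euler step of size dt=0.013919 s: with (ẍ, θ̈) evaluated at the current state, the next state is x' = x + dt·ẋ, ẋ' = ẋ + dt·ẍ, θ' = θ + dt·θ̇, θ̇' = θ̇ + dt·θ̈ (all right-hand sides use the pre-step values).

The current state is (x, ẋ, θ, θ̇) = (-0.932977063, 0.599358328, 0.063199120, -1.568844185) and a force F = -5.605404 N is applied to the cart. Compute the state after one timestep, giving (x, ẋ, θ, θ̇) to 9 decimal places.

sinθ=0.063157057, cosθ=0.998003600
temp = (F + m·l·θ̇²·sinθ)/(M+m) = (-5.605404 + 0.012905748)/1.236827 = -4.521649553
θ̈ = (g·sinθ − cosθ·temp)/(l·(4/3 − m·cos²θ/(M+m))) = 7.550509954
ẍ = temp − m·l·θ̈·cosθ/(M+m) = -5.027475502
Euler: x'=-0.932977063+0.013919·0.599358328=-0.924634594, ẋ'=0.599358328+0.013919·-5.027475502=0.529380896
       θ'=0.063199120+0.013919·-1.568844185=0.041362378, θ̇'=-1.568844185+0.013919·7.550509954=-1.463748637

(-0.924634594, 0.529380896, 0.041362378, -1.463748637)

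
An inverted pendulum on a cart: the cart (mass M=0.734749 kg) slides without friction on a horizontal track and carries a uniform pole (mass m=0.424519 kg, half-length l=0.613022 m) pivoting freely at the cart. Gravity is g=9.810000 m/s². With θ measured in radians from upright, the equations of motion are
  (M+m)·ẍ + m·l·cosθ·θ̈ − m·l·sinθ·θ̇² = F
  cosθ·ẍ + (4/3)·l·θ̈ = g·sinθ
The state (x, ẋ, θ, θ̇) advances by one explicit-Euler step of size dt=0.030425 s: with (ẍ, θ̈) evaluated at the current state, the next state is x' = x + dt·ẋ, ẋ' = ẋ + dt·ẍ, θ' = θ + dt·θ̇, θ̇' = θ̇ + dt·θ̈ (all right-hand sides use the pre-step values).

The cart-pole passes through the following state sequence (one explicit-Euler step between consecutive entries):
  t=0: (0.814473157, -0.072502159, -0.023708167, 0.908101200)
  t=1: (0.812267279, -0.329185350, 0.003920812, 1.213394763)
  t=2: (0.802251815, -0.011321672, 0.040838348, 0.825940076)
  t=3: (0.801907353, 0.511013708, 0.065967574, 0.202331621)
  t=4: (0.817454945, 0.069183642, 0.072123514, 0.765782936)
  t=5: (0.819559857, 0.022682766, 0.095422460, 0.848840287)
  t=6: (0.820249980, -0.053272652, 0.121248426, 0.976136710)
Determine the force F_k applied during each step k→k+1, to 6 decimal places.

step 0→1:
  ẍ = (ẋ'−ẋ)/dt = (-0.329185350−-0.072502159)/0.030425 = -8.436588
  θ̈ = (θ̇'−θ̇)/dt = (1.213394763−0.908101200)/0.030425 = 10.034300
  sinθ=-0.023706, cosθ=0.999719
  F = (M+m)·ẍ + m·l·cosθ·θ̈ − m·l·sinθ·θ̇² = -9.780267 + 2.610587 − -0.005087 = -7.164592
step 1→2:
  ẍ = (ẋ'−ẋ)/dt = (-0.011321672−-0.329185350)/0.030425 = 10.447450
  θ̈ = (θ̇'−θ̇)/dt = (0.825940076−1.213394763)/0.030425 = -12.734747
  sinθ=0.003921, cosθ=0.999992
  F = (M+m)·ẍ + m·l·cosθ·θ̈ − m·l·sinθ·θ̇² = 12.111395 + -3.314059 − 0.001502 = 8.795834
step 2→3:
  ẍ = (ẋ'−ẋ)/dt = (0.511013708−-0.011321672)/0.030425 = 17.167966
  θ̈ = (θ̇'−θ̇)/dt = (0.202331621−0.825940076)/0.030425 = -20.496580
  sinθ=0.040827, cosθ=0.999166
  F = (M+m)·ẍ + m·l·cosθ·θ̈ − m·l·sinθ·θ̇² = 19.902274 + -5.329572 − 0.007248 = 14.565454
step 3→4:
  ẍ = (ẋ'−ẋ)/dt = (0.069183642−0.511013708)/0.030425 = -14.521941
  θ̈ = (θ̇'−θ̇)/dt = (0.765782936−0.202331621)/0.030425 = 18.519353
  sinθ=0.065920, cosθ=0.997825
  F = (M+m)·ẍ + m·l·cosθ·θ̈ − m·l·sinθ·θ̇² = -16.834822 + 4.808984 − 0.000702 = -12.026540
step 4→5:
  ẍ = (ẋ'−ẋ)/dt = (0.022682766−0.069183642)/0.030425 = -1.528377
  θ̈ = (θ̇'−θ̇)/dt = (0.848840287−0.765782936)/0.030425 = 2.729905
  sinθ=0.072061, cosθ=0.997400
  F = (M+m)·ẍ + m·l·cosθ·θ̈ − m·l·sinθ·θ̇² = -1.771799 + 0.708582 − 0.010997 = -1.074214
step 5→6:
  ẍ = (ẋ'−ẋ)/dt = (-0.053272652−0.022682766)/0.030425 = -2.496480
  θ̈ = (θ̇'−θ̇)/dt = (0.976136710−0.848840287)/0.030425 = 4.183942
  sinθ=0.095278, cosθ=0.995451
  F = (M+m)·ẍ + m·l·cosθ·θ̈ − m·l·sinθ·θ̇² = -2.894090 + 1.083873 − 0.017866 = -1.828082

F_0 = -7.164592 N
F_1 = 8.795834 N
F_2 = 14.565454 N
F_3 = -12.026540 N
F_4 = -1.074214 N
F_5 = -1.828082 N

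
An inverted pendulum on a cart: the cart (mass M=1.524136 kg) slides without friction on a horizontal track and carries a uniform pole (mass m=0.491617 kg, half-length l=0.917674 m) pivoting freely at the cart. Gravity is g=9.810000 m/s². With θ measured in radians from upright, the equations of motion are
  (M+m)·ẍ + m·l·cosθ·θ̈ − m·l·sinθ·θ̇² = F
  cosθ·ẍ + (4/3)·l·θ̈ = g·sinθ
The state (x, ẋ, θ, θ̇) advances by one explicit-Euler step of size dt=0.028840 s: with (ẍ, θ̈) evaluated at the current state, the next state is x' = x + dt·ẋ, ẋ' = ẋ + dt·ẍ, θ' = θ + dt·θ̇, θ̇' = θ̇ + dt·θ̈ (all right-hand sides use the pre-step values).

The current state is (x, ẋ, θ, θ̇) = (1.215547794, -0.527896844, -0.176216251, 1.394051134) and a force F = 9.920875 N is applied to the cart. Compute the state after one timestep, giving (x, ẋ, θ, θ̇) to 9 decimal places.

sinθ=-0.175305683, cosθ=0.984514051
temp = (F + m·l·θ̇²·sinθ)/(M+m) = (9.920875 + -0.153698179)/2.015753 = 4.845423433
θ̈ = (g·sinθ − cosθ·temp)/(l·(4/3 − m·cos²θ/(M+m))) = -6.447362974
ẍ = temp − m·l·θ̈·cosθ/(M+m) = 6.266056909
Euler: x'=1.215547794+0.028840·-0.527896844=1.200323249, ẋ'=-0.527896844+0.028840·6.266056909=-0.347183763
       θ'=-0.176216251+0.028840·1.394051134=-0.136011816, θ̇'=1.394051134+0.028840·-6.447362974=1.208109186

(1.200323249, -0.347183763, -0.136011816, 1.208109186)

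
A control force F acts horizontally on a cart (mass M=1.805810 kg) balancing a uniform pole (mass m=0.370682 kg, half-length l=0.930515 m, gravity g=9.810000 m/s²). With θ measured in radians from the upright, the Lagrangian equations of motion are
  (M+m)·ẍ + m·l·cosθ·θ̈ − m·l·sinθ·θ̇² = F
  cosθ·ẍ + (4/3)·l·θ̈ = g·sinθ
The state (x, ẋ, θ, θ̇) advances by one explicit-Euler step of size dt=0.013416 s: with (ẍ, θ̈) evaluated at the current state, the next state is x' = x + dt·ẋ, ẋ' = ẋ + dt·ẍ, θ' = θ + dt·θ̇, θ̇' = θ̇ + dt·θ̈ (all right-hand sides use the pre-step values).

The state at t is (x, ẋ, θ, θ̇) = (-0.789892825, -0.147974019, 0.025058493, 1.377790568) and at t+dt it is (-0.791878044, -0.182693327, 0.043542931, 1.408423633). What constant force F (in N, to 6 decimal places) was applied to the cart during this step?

F = -4.861628 N

ẍ = (ẋ'−ẋ)/dt = (-0.182693327−-0.147974019)/0.013416 = -2.587903
θ̈ = (θ̇'−θ̇)/dt = (1.408423633−1.377790568)/0.013416 = 2.283323
sinθ=0.025056, cosθ=0.999686
F = (M+m)·ẍ + m·l·cosθ·θ̈ − m·l·sinθ·θ̇² = -5.632550 + 0.787328 − 0.016406 = -4.861628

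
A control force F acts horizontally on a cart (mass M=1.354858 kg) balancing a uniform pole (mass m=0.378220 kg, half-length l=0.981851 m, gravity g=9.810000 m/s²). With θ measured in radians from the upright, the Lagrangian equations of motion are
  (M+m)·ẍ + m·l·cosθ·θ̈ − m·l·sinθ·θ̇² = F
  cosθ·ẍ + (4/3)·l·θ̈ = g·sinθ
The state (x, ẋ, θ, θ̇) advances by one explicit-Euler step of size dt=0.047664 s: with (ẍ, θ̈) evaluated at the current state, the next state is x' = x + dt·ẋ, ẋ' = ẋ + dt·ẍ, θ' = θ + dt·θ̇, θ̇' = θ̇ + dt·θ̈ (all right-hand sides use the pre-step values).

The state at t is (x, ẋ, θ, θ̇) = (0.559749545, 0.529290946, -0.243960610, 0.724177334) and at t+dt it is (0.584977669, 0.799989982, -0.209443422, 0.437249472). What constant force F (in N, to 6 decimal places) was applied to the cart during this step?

F = 7.720451 N

ẍ = (ẋ'−ẋ)/dt = (0.799989982−0.529290946)/0.047664 = 5.679318
θ̈ = (θ̇'−θ̇)/dt = (0.437249472−0.724177334)/0.047664 = -6.019802
sinθ=-0.241548, cosθ=0.970389
F = (M+m)·ẍ + m·l·cosθ·θ̈ − m·l·sinθ·θ̇² = 9.842702 + -2.169293 − -0.047042 = 7.720451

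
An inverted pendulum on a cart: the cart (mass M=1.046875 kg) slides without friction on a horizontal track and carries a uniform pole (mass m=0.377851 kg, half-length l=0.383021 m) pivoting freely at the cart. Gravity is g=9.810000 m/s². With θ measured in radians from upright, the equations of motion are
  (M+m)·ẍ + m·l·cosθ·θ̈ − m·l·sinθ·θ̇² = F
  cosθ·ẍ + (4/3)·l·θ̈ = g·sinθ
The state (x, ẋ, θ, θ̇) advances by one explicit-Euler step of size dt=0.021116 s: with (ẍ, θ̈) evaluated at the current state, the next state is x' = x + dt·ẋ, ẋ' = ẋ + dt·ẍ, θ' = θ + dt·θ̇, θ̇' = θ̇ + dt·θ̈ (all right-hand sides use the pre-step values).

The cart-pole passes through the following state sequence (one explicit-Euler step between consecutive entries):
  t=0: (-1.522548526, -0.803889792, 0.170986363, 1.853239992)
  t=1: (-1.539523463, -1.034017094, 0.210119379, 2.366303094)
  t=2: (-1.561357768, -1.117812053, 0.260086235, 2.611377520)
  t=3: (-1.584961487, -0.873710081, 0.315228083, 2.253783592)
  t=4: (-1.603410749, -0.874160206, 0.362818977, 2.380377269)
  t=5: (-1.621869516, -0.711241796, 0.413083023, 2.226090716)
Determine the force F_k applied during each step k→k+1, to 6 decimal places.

F_0 = -12.146433 N
F_1 = -4.180039 N
F_2 = 13.847651 N
F_3 = 0.566608 N
F_4 = 9.712682 N

step 0→1:
  ẍ = (ẋ'−ẋ)/dt = (-1.034017094−-0.803889792)/0.021116 = -10.898243
  θ̈ = (θ̇'−θ̇)/dt = (2.366303094−1.853239992)/0.021116 = 24.297362
  sinθ=0.170154, cosθ=0.985417
  F = (M+m)·ẍ + m·l·cosθ·θ̈ − m·l·sinθ·θ̇² = -15.527010 + 3.465154 − 0.084576 = -12.146433
step 1→2:
  ẍ = (ẋ'−ẋ)/dt = (-1.117812053−-1.034017094)/0.021116 = -3.968316
  θ̈ = (θ̇'−θ̇)/dt = (2.611377520−2.366303094)/0.021116 = 11.606101
  sinθ=0.208577, cosθ=0.978006
  F = (M+m)·ẍ + m·l·cosθ·θ̈ − m·l·sinθ·θ̇² = -5.653763 + 1.642748 − 0.169024 = -4.180039
step 2→3:
  ẍ = (ẋ'−ẋ)/dt = (-0.873710081−-1.117812053)/0.021116 = 11.560048
  θ̈ = (θ̇'−θ̇)/dt = (2.253783592−2.611377520)/0.021116 = -16.934738
  sinθ=0.257164, cosθ=0.966368
  F = (M+m)·ẍ + m·l·cosθ·θ̈ − m·l·sinθ·θ̇² = 16.469901 + -2.368449 − 0.253800 = 13.847651
step 3→4:
  ẍ = (ẋ'−ẋ)/dt = (-0.874160206−-0.873710081)/0.021116 = -0.021317
  θ̈ = (θ̇'−θ̇)/dt = (2.380377269−2.253783592)/0.021116 = 5.995154
  sinθ=0.310033, cosθ=0.950726
  F = (M+m)·ẍ + m·l·cosθ·θ̈ − m·l·sinθ·θ̇² = -0.030371 + 0.824895 − 0.227917 = 0.566608
step 4→5:
  ẍ = (ẋ'−ẋ)/dt = (-0.711241796−-0.874160206)/0.021116 = 7.715401
  θ̈ = (θ̇'−θ̇)/dt = (2.226090716−2.380377269)/0.021116 = -7.306618
  sinθ=0.354911, cosθ=0.934900
  F = (M+m)·ẍ + m·l·cosθ·θ̈ − m·l·sinθ·θ̇² = 10.992333 + -0.988609 − 0.291041 = 9.712682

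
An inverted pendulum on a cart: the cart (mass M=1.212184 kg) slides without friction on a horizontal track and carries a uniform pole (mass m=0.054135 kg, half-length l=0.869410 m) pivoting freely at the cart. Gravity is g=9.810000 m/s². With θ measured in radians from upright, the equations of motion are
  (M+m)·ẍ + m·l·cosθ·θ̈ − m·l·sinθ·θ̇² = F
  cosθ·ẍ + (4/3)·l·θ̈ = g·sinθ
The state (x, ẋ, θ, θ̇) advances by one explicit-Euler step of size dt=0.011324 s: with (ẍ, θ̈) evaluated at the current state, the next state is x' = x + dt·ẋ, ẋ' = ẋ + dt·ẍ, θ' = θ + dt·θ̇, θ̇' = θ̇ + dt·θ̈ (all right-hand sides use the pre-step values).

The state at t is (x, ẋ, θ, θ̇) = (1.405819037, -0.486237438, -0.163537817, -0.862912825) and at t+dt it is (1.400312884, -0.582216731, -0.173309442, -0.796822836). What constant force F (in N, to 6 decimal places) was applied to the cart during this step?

ẍ = (ẋ'−ẋ)/dt = (-0.582216731−-0.486237438)/0.011324 = -8.475741
θ̈ = (θ̇'−θ̇)/dt = (-0.796822836−-0.862912825)/0.011324 = 5.836276
sinθ=-0.162810, cosθ=0.986657
F = (M+m)·ẍ + m·l·cosθ·θ̈ − m·l·sinθ·θ̇² = -10.732992 + 0.271022 − -0.005706 = -10.456264

F = -10.456264 N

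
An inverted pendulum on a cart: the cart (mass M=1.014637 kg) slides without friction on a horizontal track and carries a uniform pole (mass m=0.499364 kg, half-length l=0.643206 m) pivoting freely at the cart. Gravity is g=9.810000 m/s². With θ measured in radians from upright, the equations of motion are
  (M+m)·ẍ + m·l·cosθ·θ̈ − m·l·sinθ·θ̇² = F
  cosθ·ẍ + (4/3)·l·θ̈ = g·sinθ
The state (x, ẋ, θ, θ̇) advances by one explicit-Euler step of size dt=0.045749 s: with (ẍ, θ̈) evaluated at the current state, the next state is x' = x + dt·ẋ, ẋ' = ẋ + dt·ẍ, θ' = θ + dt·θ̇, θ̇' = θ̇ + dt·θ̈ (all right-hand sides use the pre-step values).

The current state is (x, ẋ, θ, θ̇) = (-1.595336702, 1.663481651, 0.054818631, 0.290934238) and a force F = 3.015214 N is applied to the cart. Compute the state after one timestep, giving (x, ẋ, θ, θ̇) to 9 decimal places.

sinθ=0.054791179, cosθ=0.998497835
temp = (F + m·l·θ̇²·sinθ)/(M+m) = (3.015214 + 0.001489593)/1.514001 = 1.992537385
θ̈ = (g·sinθ − cosθ·temp)/(l·(4/3 − m·cos²θ/(M+m))) = -2.247410960
ẍ = temp − m·l·θ̈·cosθ/(M+m) = 2.468607343
Euler: x'=-1.595336702+0.045749·1.663481651=-1.519234080, ẋ'=1.663481651+0.045749·2.468607343=1.776417968
       θ'=0.054818631+0.045749·0.290934238=0.068128581, θ̇'=0.290934238+0.045749·-2.247410960=0.188117434

(-1.519234080, 1.776417968, 0.068128581, 0.188117434)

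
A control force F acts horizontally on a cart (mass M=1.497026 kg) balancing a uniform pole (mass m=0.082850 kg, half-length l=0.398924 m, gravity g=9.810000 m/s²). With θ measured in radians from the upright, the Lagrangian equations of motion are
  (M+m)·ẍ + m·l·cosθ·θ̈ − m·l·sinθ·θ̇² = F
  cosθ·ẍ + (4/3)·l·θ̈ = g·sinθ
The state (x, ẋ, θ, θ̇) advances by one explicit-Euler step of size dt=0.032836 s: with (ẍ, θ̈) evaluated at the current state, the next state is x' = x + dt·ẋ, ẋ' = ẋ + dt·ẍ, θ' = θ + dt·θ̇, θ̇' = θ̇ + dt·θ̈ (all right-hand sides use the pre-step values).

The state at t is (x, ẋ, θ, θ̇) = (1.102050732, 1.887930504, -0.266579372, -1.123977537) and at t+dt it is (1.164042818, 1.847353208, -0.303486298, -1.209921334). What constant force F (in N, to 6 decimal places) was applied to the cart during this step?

F = -2.024793 N

ẍ = (ẋ'−ẋ)/dt = (1.847353208−1.887930504)/0.032836 = -1.235756
θ̈ = (θ̇'−θ̇)/dt = (-1.209921334−-1.123977537)/0.032836 = -2.617365
sinθ=-0.263433, cosθ=0.964678
F = (M+m)·ẍ + m·l·cosθ·θ̈ − m·l·sinθ·θ̇² = -1.952342 + -0.083451 − -0.010999 = -2.024793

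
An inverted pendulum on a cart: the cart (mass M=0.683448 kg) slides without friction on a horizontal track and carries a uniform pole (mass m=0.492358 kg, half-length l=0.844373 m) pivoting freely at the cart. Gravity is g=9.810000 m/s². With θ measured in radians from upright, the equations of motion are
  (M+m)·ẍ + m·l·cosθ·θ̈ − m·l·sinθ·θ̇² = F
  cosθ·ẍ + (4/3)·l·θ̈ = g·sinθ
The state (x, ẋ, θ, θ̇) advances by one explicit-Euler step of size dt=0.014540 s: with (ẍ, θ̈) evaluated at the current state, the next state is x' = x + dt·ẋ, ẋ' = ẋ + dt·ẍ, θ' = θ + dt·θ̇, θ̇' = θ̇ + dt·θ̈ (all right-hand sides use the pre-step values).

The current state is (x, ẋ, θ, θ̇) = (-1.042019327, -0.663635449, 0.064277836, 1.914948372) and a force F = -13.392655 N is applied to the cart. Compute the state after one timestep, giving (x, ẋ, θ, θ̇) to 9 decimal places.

sinθ=0.064233583, cosθ=0.997934891
temp = (F + m·l·θ̇²·sinθ)/(M+m) = (-13.392655 + 0.097924559)/1.175806 = -11.306908147
θ̈ = (g·sinθ − cosθ·temp)/(l·(4/3 − m·cos²θ/(M+m))) = 15.398013158
ẍ = temp − m·l·θ̈·cosθ/(M+m) = -16.739993881
Euler: x'=-1.042019327+0.014540·-0.663635449=-1.051668586, ẋ'=-0.663635449+0.014540·-16.739993881=-0.907034960
       θ'=0.064277836+0.014540·1.914948372=0.092121185, θ̇'=1.914948372+0.014540·15.398013158=2.138835483

(-1.051668586, -0.907034960, 0.092121185, 2.138835483)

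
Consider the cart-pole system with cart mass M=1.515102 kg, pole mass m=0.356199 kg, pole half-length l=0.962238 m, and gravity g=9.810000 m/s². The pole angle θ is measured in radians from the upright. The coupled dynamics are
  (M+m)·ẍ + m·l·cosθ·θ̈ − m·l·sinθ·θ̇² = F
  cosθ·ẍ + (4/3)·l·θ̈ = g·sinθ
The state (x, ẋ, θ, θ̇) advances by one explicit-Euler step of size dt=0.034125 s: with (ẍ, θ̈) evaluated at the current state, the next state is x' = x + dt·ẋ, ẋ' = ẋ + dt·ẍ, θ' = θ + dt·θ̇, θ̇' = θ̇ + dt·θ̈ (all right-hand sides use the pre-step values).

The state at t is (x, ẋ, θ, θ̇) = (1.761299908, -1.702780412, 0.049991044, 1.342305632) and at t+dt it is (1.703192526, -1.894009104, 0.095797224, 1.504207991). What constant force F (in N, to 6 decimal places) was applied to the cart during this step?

F = -8.893102 N

ẍ = (ẋ'−ẋ)/dt = (-1.894009104−-1.702780412)/0.034125 = -5.603771
θ̈ = (θ̇'−θ̇)/dt = (1.504207991−1.342305632)/0.034125 = 4.744391
sinθ=0.049970, cosθ=0.998751
F = (M+m)·ẍ + m·l·cosθ·θ̈ − m·l·sinθ·θ̇² = -10.486343 + 1.624100 − 0.030860 = -8.893102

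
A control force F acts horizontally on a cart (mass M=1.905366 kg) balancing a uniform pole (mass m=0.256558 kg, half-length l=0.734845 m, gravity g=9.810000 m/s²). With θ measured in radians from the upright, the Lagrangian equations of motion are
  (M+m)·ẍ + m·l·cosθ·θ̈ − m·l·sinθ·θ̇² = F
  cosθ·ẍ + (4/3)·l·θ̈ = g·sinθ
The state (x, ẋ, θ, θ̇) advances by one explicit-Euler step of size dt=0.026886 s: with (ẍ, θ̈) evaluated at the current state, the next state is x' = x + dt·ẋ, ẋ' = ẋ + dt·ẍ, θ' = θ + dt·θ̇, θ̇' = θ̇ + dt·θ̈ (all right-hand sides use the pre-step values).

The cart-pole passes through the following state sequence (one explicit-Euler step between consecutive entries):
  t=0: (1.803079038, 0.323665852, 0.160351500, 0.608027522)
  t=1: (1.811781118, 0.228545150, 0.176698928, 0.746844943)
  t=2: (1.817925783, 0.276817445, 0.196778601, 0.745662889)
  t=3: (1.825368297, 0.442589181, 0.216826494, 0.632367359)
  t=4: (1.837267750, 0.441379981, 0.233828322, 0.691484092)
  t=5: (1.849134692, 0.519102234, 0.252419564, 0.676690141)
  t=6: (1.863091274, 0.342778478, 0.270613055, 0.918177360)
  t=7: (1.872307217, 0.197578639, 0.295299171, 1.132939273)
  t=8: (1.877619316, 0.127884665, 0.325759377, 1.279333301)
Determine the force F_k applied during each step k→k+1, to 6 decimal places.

F_0 = -6.698928 N
F_1 = 3.854968 N
F_2 = 12.530218 N
F_3 = 0.291381 N
F_4 = 6.127904 N
F_5 = -12.560191 N
F_6 = -10.266969 N
F_7 = -4.692459 N

step 0→1:
  ẍ = (ẋ'−ẋ)/dt = (0.228545150−0.323665852)/0.026886 = -3.537927
  θ̈ = (θ̇'−θ̇)/dt = (0.746844943−0.608027522)/0.026886 = 5.163186
  sinθ=0.159665, cosθ=0.987171
  F = (M+m)·ẍ + m·l·cosθ·θ̈ − m·l·sinθ·θ̇² = -7.648729 + 0.960930 − 0.011129 = -6.698928
step 1→2:
  ẍ = (ẋ'−ẋ)/dt = (0.276817445−0.228545150)/0.026886 = 1.795444
  θ̈ = (θ̇'−θ̇)/dt = (0.745662889−0.746844943)/0.026886 = -0.043965
  sinθ=0.175781, cosθ=0.984429
  F = (M+m)·ẍ + m·l·cosθ·θ̈ − m·l·sinθ·θ̇² = 3.881613 + -0.008160 − 0.018485 = 3.854968
step 2→3:
  ẍ = (ẋ'−ẋ)/dt = (0.442589181−0.276817445)/0.026886 = 6.165727
  θ̈ = (θ̇'−θ̇)/dt = (0.632367359−0.745662889)/0.026886 = -4.213923
  sinθ=0.195511, cosθ=0.980701
  F = (M+m)·ẍ + m·l·cosθ·θ̈ − m·l·sinθ·θ̇² = 13.329833 + -0.779121 − 0.020495 = 12.530218
step 3→4:
  ẍ = (ẋ'−ẋ)/dt = (0.441379981−0.442589181)/0.026886 = -0.044975
  θ̈ = (θ̇'−θ̇)/dt = (0.691484092−0.632367359)/0.026886 = 2.198792
  sinθ=0.215132, cosθ=0.976585
  F = (M+m)·ẍ + m·l·cosθ·θ̈ − m·l·sinθ·θ̇² = -0.097233 + 0.404833 − 0.016219 = 0.291381
step 4→5:
  ẍ = (ẋ'−ẋ)/dt = (0.519102234−0.441379981)/0.026886 = 2.890808
  θ̈ = (θ̇'−θ̇)/dt = (0.676690141−0.691484092)/0.026886 = -0.550247
  sinθ=0.231703, cosθ=0.972786
  F = (M+m)·ẍ + m·l·cosθ·θ̈ − m·l·sinθ·θ̇² = 6.249706 + -0.100915 − 0.020887 = 6.127904
step 5→6:
  ẍ = (ẋ'−ẋ)/dt = (0.342778478−0.519102234)/0.026886 = -6.558200
  θ̈ = (θ̇'−θ̇)/dt = (0.918177360−0.676690141)/0.026886 = 8.981895
  sinθ=0.249748, cosθ=0.968311
  F = (M+m)·ẍ + m·l·cosθ·θ̈ − m·l·sinθ·θ̇² = -14.178329 + 1.639699 − 0.021561 = -12.560191
step 6→7:
  ẍ = (ẋ'−ẋ)/dt = (0.197578639−0.342778478)/0.026886 = -5.400574
  θ̈ = (θ̇'−θ̇)/dt = (1.132939273−0.918177360)/0.026886 = 7.987872
  sinθ=0.267322, cosθ=0.963607
  F = (M+m)·ẍ + m·l·cosθ·θ̈ − m·l·sinθ·θ̇² = -11.675631 + 1.451150 − 0.042488 = -10.266969
step 7→8:
  ẍ = (ẋ'−ẋ)/dt = (0.127884665−0.197578639)/0.026886 = -2.592203
  θ̈ = (θ̇'−θ̇)/dt = (1.279333301−1.132939273)/0.026886 = 5.444991
  sinθ=0.291026, cosθ=0.956715
  F = (M+m)·ẍ + m·l·cosθ·θ̈ − m·l·sinθ·θ̇² = -5.604146 + 0.982112 − 0.070425 = -4.692459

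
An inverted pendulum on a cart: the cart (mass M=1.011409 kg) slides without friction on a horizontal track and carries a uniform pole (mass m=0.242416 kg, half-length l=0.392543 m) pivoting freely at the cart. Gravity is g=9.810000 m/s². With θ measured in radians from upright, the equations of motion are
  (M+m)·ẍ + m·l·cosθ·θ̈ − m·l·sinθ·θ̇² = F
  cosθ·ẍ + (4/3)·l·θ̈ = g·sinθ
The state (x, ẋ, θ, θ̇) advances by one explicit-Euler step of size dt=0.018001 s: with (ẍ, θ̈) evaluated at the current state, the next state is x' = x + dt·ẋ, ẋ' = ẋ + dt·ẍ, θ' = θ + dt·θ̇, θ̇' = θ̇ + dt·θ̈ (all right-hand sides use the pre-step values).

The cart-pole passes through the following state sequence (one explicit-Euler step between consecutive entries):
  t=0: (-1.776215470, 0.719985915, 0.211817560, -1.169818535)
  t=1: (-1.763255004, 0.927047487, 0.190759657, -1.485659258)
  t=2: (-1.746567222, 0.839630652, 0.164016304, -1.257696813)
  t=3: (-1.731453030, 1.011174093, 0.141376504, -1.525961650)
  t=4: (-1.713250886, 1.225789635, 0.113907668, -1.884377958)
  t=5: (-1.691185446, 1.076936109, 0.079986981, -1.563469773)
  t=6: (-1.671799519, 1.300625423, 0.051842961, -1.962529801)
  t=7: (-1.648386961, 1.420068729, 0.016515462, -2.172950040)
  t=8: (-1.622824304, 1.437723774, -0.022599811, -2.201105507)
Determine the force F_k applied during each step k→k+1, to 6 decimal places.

step 0→1:
  ẍ = (ẋ'−ẋ)/dt = (0.927047487−0.719985915)/0.018001 = 11.502782
  θ̈ = (θ̇'−θ̇)/dt = (-1.485659258−-1.169818535)/0.018001 = -17.545732
  sinθ=0.210237, cosθ=0.977650
  F = (M+m)·ẍ + m·l·cosθ·θ̈ − m·l·sinθ·θ̇² = 14.422475 + -1.632314 − 0.027378 = 12.762784
step 1→2:
  ẍ = (ẋ'−ẋ)/dt = (0.839630652−0.927047487)/0.018001 = -4.856221
  θ̈ = (θ̇'−θ̇)/dt = (-1.257696813−-1.485659258)/0.018001 = 12.663877
  sinθ=0.189605, cosθ=0.981860
  F = (M+m)·ẍ + m·l·cosθ·θ̈ − m·l·sinθ·θ̇² = -6.088851 + 1.183219 − 0.039823 = -4.945456
step 2→3:
  ẍ = (ẋ'−ẋ)/dt = (1.011174093−0.839630652)/0.018001 = 9.529662
  θ̈ = (θ̇'−θ̇)/dt = (-1.525961650−-1.257696813)/0.018001 = -14.902774
  sinθ=0.163282, cosθ=0.986579
  F = (M+m)·ẍ + m·l·cosθ·θ̈ − m·l·sinθ·θ̇² = 11.948528 + -1.399097 − 0.024578 = 10.524854
step 3→4:
  ẍ = (ẋ'−ẋ)/dt = (1.225789635−1.011174093)/0.018001 = 11.922423
  θ̈ = (θ̇'−θ̇)/dt = (-1.884377958−-1.525961650)/0.018001 = -19.910911
  sinθ=0.140906, cosθ=0.990023
  F = (M+m)·ẍ + m·l·cosθ·θ̈ − m·l·sinθ·θ̇² = 14.948632 + -1.875793 − 0.031222 = 13.041617
step 4→5:
  ẍ = (ẋ'−ẋ)/dt = (1.076936109−1.225789635)/0.018001 = -8.269181
  θ̈ = (θ̇'−θ̇)/dt = (-1.563469773−-1.884377958)/0.018001 = 17.827242
  sinθ=0.113662, cosθ=0.993520
  F = (M+m)·ẍ + m·l·cosθ·θ̈ − m·l·sinθ·θ̇² = -10.368106 + 1.685424 − 0.038406 = -8.721088
step 5→6:
  ẍ = (ẋ'−ẋ)/dt = (1.300625423−1.076936109)/0.018001 = 12.426494
  θ̈ = (θ̇'−θ̇)/dt = (-1.962529801−-1.563469773)/0.018001 = -22.168770
  sinθ=0.079902, cosθ=0.996803
  F = (M+m)·ẍ + m·l·cosθ·θ̈ − m·l·sinθ·θ̇² = 15.580649 + -2.102807 − 0.018586 = 13.459256
step 6→7:
  ẍ = (ẋ'−ẋ)/dt = (1.420068729−1.300625423)/0.018001 = 6.635371
  θ̈ = (θ̇'−θ̇)/dt = (-2.172950040−-1.962529801)/0.018001 = -11.689364
  sinθ=0.051820, cosθ=0.998656
  F = (M+m)·ẍ + m·l·cosθ·θ̈ − m·l·sinθ·θ̇² = 8.319593 + -1.110850 − 0.018992 = 7.189751
step 7→8:
  ẍ = (ẋ'−ẋ)/dt = (1.437723774−1.420068729)/0.018001 = 0.980781
  θ̈ = (θ̇'−θ̇)/dt = (-2.201105507−-2.172950040)/0.018001 = -1.564106
  sinθ=0.016515, cosθ=0.999864
  F = (M+m)·ẍ + m·l·cosθ·θ̈ − m·l·sinθ·θ̇² = 1.229728 + -0.148818 − 0.007420 = 1.073490

F_0 = 12.762784 N
F_1 = -4.945456 N
F_2 = 10.524854 N
F_3 = 13.041617 N
F_4 = -8.721088 N
F_5 = 13.459256 N
F_6 = 7.189751 N
F_7 = 1.073490 N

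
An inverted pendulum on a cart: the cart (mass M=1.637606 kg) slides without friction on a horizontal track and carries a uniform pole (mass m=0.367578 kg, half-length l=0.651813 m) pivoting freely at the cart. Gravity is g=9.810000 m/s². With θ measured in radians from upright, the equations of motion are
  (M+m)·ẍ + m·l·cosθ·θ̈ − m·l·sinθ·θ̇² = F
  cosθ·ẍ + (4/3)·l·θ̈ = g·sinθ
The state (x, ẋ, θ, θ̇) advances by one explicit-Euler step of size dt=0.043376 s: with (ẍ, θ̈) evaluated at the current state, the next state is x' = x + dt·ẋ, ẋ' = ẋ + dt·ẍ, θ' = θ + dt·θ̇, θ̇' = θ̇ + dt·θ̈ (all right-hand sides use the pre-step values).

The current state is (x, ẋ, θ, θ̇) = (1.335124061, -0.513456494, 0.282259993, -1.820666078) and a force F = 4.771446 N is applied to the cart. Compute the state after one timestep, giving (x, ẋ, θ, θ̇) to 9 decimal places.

(1.312852372, -0.407692556, 0.203286781, -1.801174658)

sinθ=0.278526920, cosθ=0.960428423
temp = (F + m·l·θ̇²·sinθ)/(M+m) = (4.771446 + 0.221207733)/2.005184 = 2.489873116
θ̈ = (g·sinθ − cosθ·temp)/(l·(4/3 − m·cos²θ/(M+m))) = 0.449359558
ẍ = temp − m·l·θ̈·cosθ/(M+m) = 2.438305472
Euler: x'=1.335124061+0.043376·-0.513456494=1.312852372, ẋ'=-0.513456494+0.043376·2.438305472=-0.407692556
       θ'=0.282259993+0.043376·-1.820666078=0.203286781, θ̇'=-1.820666078+0.043376·0.449359558=-1.801174658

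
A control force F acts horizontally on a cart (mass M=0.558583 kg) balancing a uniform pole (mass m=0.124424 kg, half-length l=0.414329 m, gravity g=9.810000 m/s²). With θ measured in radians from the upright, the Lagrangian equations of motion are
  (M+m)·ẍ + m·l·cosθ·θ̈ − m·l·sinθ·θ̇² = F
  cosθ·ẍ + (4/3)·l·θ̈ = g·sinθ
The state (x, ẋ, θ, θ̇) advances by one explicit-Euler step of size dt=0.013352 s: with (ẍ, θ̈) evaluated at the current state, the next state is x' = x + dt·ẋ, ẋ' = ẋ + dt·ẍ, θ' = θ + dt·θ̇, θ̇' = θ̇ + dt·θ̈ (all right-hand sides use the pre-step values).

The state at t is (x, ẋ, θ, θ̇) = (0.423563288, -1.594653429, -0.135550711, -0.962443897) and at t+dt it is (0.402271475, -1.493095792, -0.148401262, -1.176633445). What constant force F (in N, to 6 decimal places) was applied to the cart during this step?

F = 4.382117 N

ẍ = (ẋ'−ẋ)/dt = (-1.493095792−-1.594653429)/0.013352 = 7.606174
θ̈ = (θ̇'−θ̇)/dt = (-1.176633445−-0.962443897)/0.013352 = -16.041758
sinθ=-0.135136, cosθ=0.990827
F = (M+m)·ẍ + m·l·cosθ·θ̈ − m·l·sinθ·θ̇² = 5.195070 + -0.819406 − -0.006453 = 4.382117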